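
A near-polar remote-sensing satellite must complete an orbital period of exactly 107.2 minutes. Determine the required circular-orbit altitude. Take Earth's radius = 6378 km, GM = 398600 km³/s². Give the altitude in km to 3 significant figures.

1100 km

T = 107.2 min = 6432.0 s.
From T = 2π√(a³/μ): a = (μ T²/4π²)^(1/3) = (398600 × 6432.0² / 4π²)^(1/3) = 7475 km.
Altitude h = a − R = 7475 − 6378 = 1097 km.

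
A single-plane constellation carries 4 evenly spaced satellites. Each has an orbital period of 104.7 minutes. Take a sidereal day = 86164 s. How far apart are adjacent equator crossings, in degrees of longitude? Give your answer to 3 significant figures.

6.56°

T = 104.7 min = 6282.0 s.
Single-satellite node shift = (6282.0/86164) × 360° = 26.25°.
With 4 satellites evenly phased, successive equator crossings are 26.25/4 = 6.562° apart.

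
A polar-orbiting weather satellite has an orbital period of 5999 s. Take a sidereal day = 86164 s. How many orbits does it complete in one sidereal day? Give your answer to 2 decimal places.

Orbits per sidereal day = 86164 / 5999.0 = 14.363.

14.36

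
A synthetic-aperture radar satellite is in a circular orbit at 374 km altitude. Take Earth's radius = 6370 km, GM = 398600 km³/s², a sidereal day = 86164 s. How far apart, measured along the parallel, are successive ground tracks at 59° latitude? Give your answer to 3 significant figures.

Semi-major axis a = 6370 + 374 = 6744 km. Period T = 2π√(a³/μ) = 2π√(6744³/398600) = 5511.7 s = 91.86 min.
Node shift per orbit = (5511.7/86164) × 360° = 23.03°.
Equatorial spacing = 23.03 × 111.2 km/° = 2560 km.
At 59° latitude, spacing = 2560 × cos(59°) = 1319 km.

1320 km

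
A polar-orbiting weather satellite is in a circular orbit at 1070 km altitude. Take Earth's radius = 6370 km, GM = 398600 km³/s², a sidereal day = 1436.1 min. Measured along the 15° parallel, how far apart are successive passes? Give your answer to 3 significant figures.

Semi-major axis a = 6370 + 1070 = 7440 km. Period T = 2π√(a³/μ) = 2π√(7440³/398600) = 6386.6 s = 106.44 min.
Node shift per orbit = (6386.6/86166) × 360° = 26.68°.
Equatorial spacing = 26.68 × 111.2 km/° = 2967 km.
At 15° latitude, spacing = 2967 × cos(15°) = 2865 km.

2870 km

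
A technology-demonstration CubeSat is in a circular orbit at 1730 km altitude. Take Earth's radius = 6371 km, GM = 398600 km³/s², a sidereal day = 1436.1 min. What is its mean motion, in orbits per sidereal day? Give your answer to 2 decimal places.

Semi-major axis a = 6371 + 1730 = 8101 km. Period T = 2π√(a³/μ) = 2π√(8101³/398600) = 7256.4 s = 120.94 min.
Orbits per sidereal day = 86166 / 7256.4 = 11.875.

11.87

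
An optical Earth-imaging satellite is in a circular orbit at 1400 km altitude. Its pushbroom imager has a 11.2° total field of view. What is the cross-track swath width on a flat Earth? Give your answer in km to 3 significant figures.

Half-angle = 11.2°/2 = 5.6°.
Swath width ≈ 2h·tan(θ/2) = 2 × 1400 × tan(5.6°) = 274.5 km.

275 km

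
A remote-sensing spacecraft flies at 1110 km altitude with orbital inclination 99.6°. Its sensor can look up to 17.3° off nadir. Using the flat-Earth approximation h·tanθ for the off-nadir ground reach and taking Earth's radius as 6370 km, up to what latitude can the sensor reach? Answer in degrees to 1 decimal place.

Retrograde orbit: the ground track reaches ±(180° − i) = ±(180 − 99.6) = ±80.4°.
Sensor half-swath on the ground ≈ 1110·tan(17.3°) = 346 km = 3.11° of latitude.
Maximum observable latitude ≈ 80.4 + 3.11 = 83.5°.

83.5°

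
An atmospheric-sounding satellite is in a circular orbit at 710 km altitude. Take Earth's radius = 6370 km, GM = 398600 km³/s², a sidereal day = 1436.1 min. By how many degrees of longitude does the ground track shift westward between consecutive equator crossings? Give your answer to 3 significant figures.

Semi-major axis a = 6370 + 710 = 7080 km. Period T = 2π√(a³/μ) = 2π√(7080³/398600) = 5928.7 s = 98.81 min.
During one orbit Earth rotates (5928.7 / 86166) × 360° = 24.77°.

24.8°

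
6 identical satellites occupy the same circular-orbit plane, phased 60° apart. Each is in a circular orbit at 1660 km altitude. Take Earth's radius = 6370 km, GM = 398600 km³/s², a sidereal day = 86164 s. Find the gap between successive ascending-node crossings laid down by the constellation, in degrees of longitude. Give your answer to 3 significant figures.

4.99°

Semi-major axis a = 6370 + 1660 = 8030 km. Period T = 2π√(a³/μ) = 2π√(8030³/398600) = 7161.2 s = 119.35 min.
Single-satellite node shift = (7161.2/86164) × 360° = 29.92°.
With 6 satellites evenly phased, successive equator crossings are 29.92/6 = 4.987° apart.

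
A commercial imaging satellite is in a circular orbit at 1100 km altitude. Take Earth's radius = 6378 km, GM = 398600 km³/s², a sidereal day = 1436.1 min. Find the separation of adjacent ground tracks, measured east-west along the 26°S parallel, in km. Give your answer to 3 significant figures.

Semi-major axis a = 6378 + 1100 = 7478 km. Period T = 2π√(a³/μ) = 2π√(7478³/398600) = 6435.6 s = 107.26 min.
Node shift per orbit = (6435.6/86166) × 360° = 26.89°.
Equatorial spacing = 26.89 × 111.3 km/° = 2993 km.
At 26° latitude, spacing = 2993 × cos(26°) = 2690 km.

2690 km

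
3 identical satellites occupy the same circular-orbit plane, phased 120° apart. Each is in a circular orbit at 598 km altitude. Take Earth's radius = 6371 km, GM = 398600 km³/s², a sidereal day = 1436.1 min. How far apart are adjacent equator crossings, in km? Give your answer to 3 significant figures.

Semi-major axis a = 6371 + 598 = 6969 km. Period T = 2π√(a³/μ) = 2π√(6969³/398600) = 5789.8 s = 96.50 min.
Single-satellite node shift = (5789.8/86166) × 360° = 24.19°.
With 3 satellites evenly phased, successive equator crossings are 24.19/3 = 8.063° apart.
That is 8.063 × 111.2 = 897 km at the equator.

897 km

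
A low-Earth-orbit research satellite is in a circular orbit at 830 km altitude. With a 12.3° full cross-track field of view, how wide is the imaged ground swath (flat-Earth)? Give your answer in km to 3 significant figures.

179 km

Half-angle = 12.3°/2 = 6.15°.
Swath width ≈ 2h·tan(θ/2) = 2 × 830 × tan(6.15°) = 178.9 km.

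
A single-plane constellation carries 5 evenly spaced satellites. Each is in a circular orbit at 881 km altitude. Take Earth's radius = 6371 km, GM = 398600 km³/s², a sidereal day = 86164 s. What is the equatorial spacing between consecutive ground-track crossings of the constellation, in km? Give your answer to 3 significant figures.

Semi-major axis a = 6371 + 881 = 7252 km. Period T = 2π√(a³/μ) = 2π√(7252³/398600) = 6146.1 s = 102.43 min.
Single-satellite node shift = (6146.1/86164) × 360° = 25.68°.
With 5 satellites evenly phased, successive equator crossings are 25.68/5 = 5.136° apart.
That is 5.136 × 111.2 = 571 km at the equator.

571 km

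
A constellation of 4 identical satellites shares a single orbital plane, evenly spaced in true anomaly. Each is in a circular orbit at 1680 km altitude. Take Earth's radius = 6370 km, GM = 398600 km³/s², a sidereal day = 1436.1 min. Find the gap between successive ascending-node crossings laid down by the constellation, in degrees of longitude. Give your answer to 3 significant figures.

Semi-major axis a = 6370 + 1680 = 8050 km. Period T = 2π√(a³/μ) = 2π√(8050³/398600) = 7187.9 s = 119.80 min.
Single-satellite node shift = (7187.9/86166) × 360° = 30.03°.
With 4 satellites evenly phased, successive equator crossings are 30.03/4 = 7.508° apart.

7.51°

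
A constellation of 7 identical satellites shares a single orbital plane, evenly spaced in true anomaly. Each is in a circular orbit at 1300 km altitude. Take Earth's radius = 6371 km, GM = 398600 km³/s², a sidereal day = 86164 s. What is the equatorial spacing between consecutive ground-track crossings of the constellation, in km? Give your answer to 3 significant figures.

Semi-major axis a = 6371 + 1300 = 7671 km. Period T = 2π√(a³/μ) = 2π√(7671³/398600) = 6686.4 s = 111.44 min.
Single-satellite node shift = (6686.4/86164) × 360° = 27.94°.
With 7 satellites evenly phased, successive equator crossings are 27.94/7 = 3.991° apart.
That is 3.991 × 111.2 = 444 km at the equator.

444 km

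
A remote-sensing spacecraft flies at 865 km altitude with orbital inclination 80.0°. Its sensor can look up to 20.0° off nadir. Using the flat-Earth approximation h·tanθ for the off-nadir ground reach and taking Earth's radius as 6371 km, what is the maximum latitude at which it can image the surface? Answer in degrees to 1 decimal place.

82.8°

For a prograde orbit the ground track reaches latitude ±i = ±80.0°.
Sensor half-swath on the ground ≈ 865·tan(20.0°) = 315 km = 2.83° of latitude.
Maximum observable latitude ≈ 80.0 + 2.83 = 82.8°.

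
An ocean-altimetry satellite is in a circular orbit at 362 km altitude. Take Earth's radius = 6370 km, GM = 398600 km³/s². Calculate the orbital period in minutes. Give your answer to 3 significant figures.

91.6 min

Semi-major axis a = 6370 + 362 = 6732 km. Period T = 2π√(a³/μ) = 2π√(6732³/398600) = 5497.0 s = 91.62 min.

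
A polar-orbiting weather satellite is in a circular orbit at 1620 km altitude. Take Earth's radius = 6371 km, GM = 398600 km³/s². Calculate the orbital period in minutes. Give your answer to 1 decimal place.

118.5 min

Semi-major axis a = 6371 + 1620 = 7991 km. Period T = 2π√(a³/μ) = 2π√(7991³/398600) = 7109.1 s = 118.48 min.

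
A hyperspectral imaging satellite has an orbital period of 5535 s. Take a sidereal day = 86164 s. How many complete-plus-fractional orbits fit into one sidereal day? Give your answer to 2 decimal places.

Orbits per sidereal day = 86164 / 5535.0 = 15.567.

15.57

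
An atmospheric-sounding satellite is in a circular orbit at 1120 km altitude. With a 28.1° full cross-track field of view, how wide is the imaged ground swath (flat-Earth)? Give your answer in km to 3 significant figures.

Half-angle = 28.1°/2 = 14.05°.
Swath width ≈ 2h·tan(θ/2) = 2 × 1120 × tan(14.05°) = 560.6 km.

561 km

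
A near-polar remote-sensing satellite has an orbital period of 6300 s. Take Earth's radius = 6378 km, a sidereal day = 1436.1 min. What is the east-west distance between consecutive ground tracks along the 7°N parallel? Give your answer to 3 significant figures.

2910 km

Node shift per orbit = (6300.0/86166) × 360° = 26.32°.
Equatorial spacing = 26.32 × 111.3 km/° = 2930 km.
At 7° latitude, spacing = 2930 × cos(7°) = 2908 km.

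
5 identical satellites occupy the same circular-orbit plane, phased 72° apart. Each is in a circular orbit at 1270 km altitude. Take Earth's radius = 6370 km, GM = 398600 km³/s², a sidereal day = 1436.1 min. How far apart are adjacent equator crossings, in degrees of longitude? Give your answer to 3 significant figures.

5.55°

Semi-major axis a = 6370 + 1270 = 7640 km. Period T = 2π√(a³/μ) = 2π√(7640³/398600) = 6645.9 s = 110.76 min.
Single-satellite node shift = (6645.9/86166) × 360° = 27.77°.
With 5 satellites evenly phased, successive equator crossings are 27.77/5 = 5.553° apart.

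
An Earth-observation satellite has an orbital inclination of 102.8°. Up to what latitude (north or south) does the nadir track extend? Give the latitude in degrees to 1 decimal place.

Retrograde orbit: the ground track reaches ±(180° − i) = ±(180 − 102.8) = ±77.2°.

77.2°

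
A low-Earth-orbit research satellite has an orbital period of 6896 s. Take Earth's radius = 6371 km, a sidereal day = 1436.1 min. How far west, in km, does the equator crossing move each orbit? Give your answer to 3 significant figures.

3200 km

During one orbit Earth rotates (6896.0 / 86166) × 360° = 28.81°.
At the equator that is 28.81° × (2π·6371/360) km/° = 28.81 × 111.2 = 3204 km.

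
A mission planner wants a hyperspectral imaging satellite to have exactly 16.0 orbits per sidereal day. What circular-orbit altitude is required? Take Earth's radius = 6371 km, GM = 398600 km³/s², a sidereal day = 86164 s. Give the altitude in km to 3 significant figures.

269 km

Required period T = 86164 / 16.0 = 5385.2 s.
From T = 2π√(a³/μ): a = (μ T²/4π²)^(1/3) = (398600 × 5385.2² / 4π²)^(1/3) = 6640 km.
Altitude h = a − R = 6640 − 6371 = 269 km.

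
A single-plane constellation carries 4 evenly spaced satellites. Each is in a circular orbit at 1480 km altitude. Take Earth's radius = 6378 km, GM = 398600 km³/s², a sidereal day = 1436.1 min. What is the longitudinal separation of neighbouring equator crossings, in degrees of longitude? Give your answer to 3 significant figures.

Semi-major axis a = 6378 + 1480 = 7858 km. Period T = 2π√(a³/μ) = 2π√(7858³/398600) = 6932.3 s = 115.54 min.
Single-satellite node shift = (6932.3/86166) × 360° = 28.96°.
With 4 satellites evenly phased, successive equator crossings are 28.96/4 = 7.241° apart.

7.24°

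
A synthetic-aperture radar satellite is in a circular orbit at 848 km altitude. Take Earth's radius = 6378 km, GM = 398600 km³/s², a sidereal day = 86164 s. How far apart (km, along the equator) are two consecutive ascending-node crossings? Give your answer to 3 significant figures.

2840 km

Semi-major axis a = 6378 + 848 = 7226 km. Period T = 2π√(a³/μ) = 2π√(7226³/398600) = 6113.1 s = 101.88 min.
During one orbit Earth rotates (6113.1 / 86164) × 360° = 25.54°.
At the equator that is 25.54° × (2π·6378/360) km/° = 25.54 × 111.3 = 2843 km.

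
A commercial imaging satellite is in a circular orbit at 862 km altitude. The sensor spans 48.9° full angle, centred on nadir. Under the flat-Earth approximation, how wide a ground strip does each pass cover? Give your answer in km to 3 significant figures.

Half-angle = 48.9°/2 = 24.45°.
Swath width ≈ 2h·tan(θ/2) = 2 × 862 × tan(24.45°) = 783.9 km.

784 km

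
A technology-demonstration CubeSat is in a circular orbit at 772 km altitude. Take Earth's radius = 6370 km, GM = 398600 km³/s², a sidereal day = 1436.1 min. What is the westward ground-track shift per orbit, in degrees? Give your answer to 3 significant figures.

Semi-major axis a = 6370 + 772 = 7142 km. Period T = 2π√(a³/μ) = 2π√(7142³/398600) = 6006.8 s = 100.11 min.
During one orbit Earth rotates (6006.8 / 86166) × 360° = 25.10°.

25.1°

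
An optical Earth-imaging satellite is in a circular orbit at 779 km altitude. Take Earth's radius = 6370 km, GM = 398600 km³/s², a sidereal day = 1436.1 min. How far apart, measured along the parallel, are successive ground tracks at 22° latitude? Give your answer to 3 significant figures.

2590 km

Semi-major axis a = 6370 + 779 = 7149 km. Period T = 2π√(a³/μ) = 2π√(7149³/398600) = 6015.6 s = 100.26 min.
Node shift per orbit = (6015.6/86166) × 360° = 25.13°.
Equatorial spacing = 25.13 × 111.2 km/° = 2794 km.
At 22° latitude, spacing = 2794 × cos(22°) = 2591 km.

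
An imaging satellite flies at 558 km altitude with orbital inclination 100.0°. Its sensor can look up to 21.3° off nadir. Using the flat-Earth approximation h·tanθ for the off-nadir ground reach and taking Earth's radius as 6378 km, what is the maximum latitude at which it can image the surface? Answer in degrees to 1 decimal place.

82.0°

Retrograde orbit: the ground track reaches ±(180° − i) = ±(180 − 100.0) = ±80.0°.
Sensor half-swath on the ground ≈ 558·tan(21.3°) = 218 km = 1.95° of latitude.
Maximum observable latitude ≈ 80.0 + 1.95 = 82.0°.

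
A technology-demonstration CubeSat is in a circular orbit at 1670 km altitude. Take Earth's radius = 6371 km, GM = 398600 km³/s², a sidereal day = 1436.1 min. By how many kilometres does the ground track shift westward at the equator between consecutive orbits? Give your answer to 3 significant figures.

3330 km

Semi-major axis a = 6371 + 1670 = 8041 km. Period T = 2π√(a³/μ) = 2π√(8041³/398600) = 7175.9 s = 119.60 min.
During one orbit Earth rotates (7175.9 / 86166) × 360° = 29.98°.
At the equator that is 29.98° × (2π·6371/360) km/° = 29.98 × 111.2 = 3334 km.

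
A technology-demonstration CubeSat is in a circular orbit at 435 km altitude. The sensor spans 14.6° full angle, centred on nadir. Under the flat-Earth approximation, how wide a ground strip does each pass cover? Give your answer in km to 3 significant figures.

Half-angle = 14.6°/2 = 7.3°.
Swath width ≈ 2h·tan(θ/2) = 2 × 435 × tan(7.3°) = 111.4 km.

111 km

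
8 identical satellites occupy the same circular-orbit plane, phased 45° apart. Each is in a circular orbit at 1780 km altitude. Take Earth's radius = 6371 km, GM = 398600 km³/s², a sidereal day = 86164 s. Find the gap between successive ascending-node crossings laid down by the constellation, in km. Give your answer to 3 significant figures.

Semi-major axis a = 6371 + 1780 = 8151 km. Period T = 2π√(a³/μ) = 2π√(8151³/398600) = 7323.6 s = 122.06 min.
Single-satellite node shift = (7323.6/86164) × 360° = 30.60°.
With 8 satellites evenly phased, successive equator crossings are 30.60/8 = 3.825° apart.
That is 3.825 × 111.2 = 425 km at the equator.

425 km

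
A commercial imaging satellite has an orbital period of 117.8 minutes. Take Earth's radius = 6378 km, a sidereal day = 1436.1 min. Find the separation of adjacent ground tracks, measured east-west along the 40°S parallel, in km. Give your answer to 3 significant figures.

2520 km

T = 117.8 min = 7068.0 s.
Node shift per orbit = (7068.0/86166) × 360° = 29.53°.
Equatorial spacing = 29.53 × 111.3 km/° = 3287 km.
At 40° latitude, spacing = 3287 × cos(40°) = 2518 km.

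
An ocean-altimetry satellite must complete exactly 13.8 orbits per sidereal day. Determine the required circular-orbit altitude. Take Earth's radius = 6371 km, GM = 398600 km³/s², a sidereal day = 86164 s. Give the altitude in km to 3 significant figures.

958 km

Required period T = 86164 / 13.8 = 6243.8 s.
From T = 2π√(a³/μ): a = (μ T²/4π²)^(1/3) = (398600 × 6243.8² / 4π²)^(1/3) = 7329 km.
Altitude h = a − R = 7329 − 6371 = 958 km.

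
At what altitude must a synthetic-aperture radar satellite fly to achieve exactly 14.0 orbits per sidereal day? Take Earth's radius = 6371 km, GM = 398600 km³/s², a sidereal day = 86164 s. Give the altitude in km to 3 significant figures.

Required period T = 86164 / 14.0 = 6154.6 s.
From T = 2π√(a³/μ): a = (μ T²/4π²)^(1/3) = (398600 × 6154.6² / 4π²)^(1/3) = 7259 km.
Altitude h = a − R = 7259 − 6371 = 888 km.

888 km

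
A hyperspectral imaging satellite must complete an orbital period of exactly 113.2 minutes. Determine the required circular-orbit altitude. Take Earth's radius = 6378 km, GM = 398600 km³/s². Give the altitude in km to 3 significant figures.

T = 113.2 min = 6792.0 s.
From T = 2π√(a³/μ): a = (μ T²/4π²)^(1/3) = (398600 × 6792.0² / 4π²)^(1/3) = 7752 km.
Altitude h = a − R = 7752 − 6378 = 1374 km.

1370 km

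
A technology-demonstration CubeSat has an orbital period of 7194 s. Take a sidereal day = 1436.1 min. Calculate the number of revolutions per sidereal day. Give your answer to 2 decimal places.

Orbits per sidereal day = 86166 / 7194.0 = 11.977.

11.98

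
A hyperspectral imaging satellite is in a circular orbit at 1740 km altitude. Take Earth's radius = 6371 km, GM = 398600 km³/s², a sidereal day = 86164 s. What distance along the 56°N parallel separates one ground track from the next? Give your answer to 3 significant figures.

1890 km

Semi-major axis a = 6371 + 1740 = 8111 km. Period T = 2π√(a³/μ) = 2π√(8111³/398600) = 7269.8 s = 121.16 min.
Node shift per orbit = (7269.8/86164) × 360° = 30.37°.
Equatorial spacing = 30.37 × 111.2 km/° = 3377 km.
At 56° latitude, spacing = 3377 × cos(56°) = 1889 km.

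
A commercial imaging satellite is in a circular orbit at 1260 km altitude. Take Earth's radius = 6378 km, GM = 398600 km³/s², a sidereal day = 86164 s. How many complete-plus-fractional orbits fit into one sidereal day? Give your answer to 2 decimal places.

Semi-major axis a = 6378 + 1260 = 7638 km. Period T = 2π√(a³/μ) = 2π√(7638³/398600) = 6643.3 s = 110.72 min.
Orbits per sidereal day = 86164 / 6643.3 = 12.970.

12.97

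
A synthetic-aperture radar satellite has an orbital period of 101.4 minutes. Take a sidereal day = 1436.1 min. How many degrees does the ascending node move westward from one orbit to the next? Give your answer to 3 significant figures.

25.4°

T = 101.4 min = 6084.0 s.
During one orbit Earth rotates (6084.0 / 86166) × 360° = 25.42°.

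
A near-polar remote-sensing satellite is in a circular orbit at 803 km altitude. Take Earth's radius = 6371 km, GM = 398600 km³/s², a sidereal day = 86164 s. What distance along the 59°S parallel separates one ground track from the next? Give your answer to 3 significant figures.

1450 km

Semi-major axis a = 6371 + 803 = 7174 km. Period T = 2π√(a³/μ) = 2π√(7174³/398600) = 6047.2 s = 100.79 min.
Node shift per orbit = (6047.2/86164) × 360° = 25.27°.
Equatorial spacing = 25.27 × 111.2 km/° = 2809 km.
At 59° latitude, spacing = 2809 × cos(59°) = 1447 km.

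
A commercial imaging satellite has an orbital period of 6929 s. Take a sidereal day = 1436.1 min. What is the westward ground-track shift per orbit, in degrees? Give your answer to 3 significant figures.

28.9°

During one orbit Earth rotates (6929.0 / 86166) × 360° = 28.95°.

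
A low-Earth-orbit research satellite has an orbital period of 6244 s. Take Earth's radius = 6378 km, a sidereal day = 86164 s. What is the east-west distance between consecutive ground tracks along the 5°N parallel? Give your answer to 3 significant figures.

Node shift per orbit = (6244.0/86164) × 360° = 26.09°.
Equatorial spacing = 26.09 × 111.3 km/° = 2904 km.
At 5° latitude, spacing = 2904 × cos(5°) = 2893 km.

2890 km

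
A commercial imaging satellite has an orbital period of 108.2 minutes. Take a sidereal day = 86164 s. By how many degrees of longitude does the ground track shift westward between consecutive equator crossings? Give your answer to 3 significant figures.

27.1°

T = 108.2 min = 6492.0 s.
During one orbit Earth rotates (6492.0 / 86164) × 360° = 27.12°.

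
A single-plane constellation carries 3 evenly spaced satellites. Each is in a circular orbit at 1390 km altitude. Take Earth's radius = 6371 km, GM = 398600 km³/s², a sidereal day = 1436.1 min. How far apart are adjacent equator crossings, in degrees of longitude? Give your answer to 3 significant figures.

Semi-major axis a = 6371 + 1390 = 7761 km. Period T = 2π√(a³/μ) = 2π√(7761³/398600) = 6804.4 s = 113.41 min.
Single-satellite node shift = (6804.4/86166) × 360° = 28.43°.
With 3 satellites evenly phased, successive equator crossings are 28.43/3 = 9.476° apart.

9.48°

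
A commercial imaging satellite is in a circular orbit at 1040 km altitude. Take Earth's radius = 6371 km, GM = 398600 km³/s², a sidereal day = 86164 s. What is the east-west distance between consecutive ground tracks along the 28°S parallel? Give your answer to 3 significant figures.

2600 km

Semi-major axis a = 6371 + 1040 = 7411 km. Period T = 2π√(a³/μ) = 2π√(7411³/398600) = 6349.3 s = 105.82 min.
Node shift per orbit = (6349.3/86164) × 360° = 26.53°.
Equatorial spacing = 26.53 × 111.2 km/° = 2950 km.
At 28° latitude, spacing = 2950 × cos(28°) = 2604 km.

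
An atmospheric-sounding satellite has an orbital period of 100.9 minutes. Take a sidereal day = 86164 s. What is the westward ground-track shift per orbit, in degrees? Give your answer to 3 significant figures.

25.3°

T = 100.9 min = 6054.0 s.
During one orbit Earth rotates (6054.0 / 86164) × 360° = 25.29°.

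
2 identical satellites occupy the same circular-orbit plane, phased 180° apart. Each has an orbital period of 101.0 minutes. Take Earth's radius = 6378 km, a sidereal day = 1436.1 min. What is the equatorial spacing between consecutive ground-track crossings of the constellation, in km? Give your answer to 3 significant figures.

T = 101.0 min = 6060.0 s.
Single-satellite node shift = (6060.0/86166) × 360° = 25.32°.
With 2 satellites evenly phased, successive equator crossings are 25.32/2 = 12.659° apart.
That is 12.659 × 111.3 = 1409 km at the equator.

1410 km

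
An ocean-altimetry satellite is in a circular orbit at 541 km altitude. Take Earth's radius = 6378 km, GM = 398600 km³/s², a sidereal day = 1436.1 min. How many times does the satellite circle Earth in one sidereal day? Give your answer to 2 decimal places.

15.04

Semi-major axis a = 6378 + 541 = 6919 km. Period T = 2π√(a³/μ) = 2π√(6919³/398600) = 5727.6 s = 95.46 min.
Orbits per sidereal day = 86166 / 5727.6 = 15.044.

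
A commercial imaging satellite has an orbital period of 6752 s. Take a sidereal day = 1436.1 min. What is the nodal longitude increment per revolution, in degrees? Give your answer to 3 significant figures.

During one orbit Earth rotates (6752.0 / 86166) × 360° = 28.21°.

28.2°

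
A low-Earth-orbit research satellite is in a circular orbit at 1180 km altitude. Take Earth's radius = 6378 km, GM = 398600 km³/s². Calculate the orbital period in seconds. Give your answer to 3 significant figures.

6540 seconds

Semi-major axis a = 6378 + 1180 = 7558 km. Period T = 2π√(a³/μ) = 2π√(7558³/398600) = 6539.2 s = 108.99 min.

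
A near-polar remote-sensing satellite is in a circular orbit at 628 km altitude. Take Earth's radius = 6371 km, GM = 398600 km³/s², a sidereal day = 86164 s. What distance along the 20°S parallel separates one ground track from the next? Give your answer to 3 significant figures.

2540 km

Semi-major axis a = 6371 + 628 = 6999 km. Period T = 2π√(a³/μ) = 2π√(6999³/398600) = 5827.3 s = 97.12 min.
Node shift per orbit = (5827.3/86164) × 360° = 24.35°.
Equatorial spacing = 24.35 × 111.2 km/° = 2707 km.
At 20° latitude, spacing = 2707 × cos(20°) = 2544 km.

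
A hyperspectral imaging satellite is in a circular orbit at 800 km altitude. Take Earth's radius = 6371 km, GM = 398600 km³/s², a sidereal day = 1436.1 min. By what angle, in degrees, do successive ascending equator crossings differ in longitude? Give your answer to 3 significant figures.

25.2°

Semi-major axis a = 6371 + 800 = 7171 km. Period T = 2π√(a³/μ) = 2π√(7171³/398600) = 6043.4 s = 100.72 min.
During one orbit Earth rotates (6043.4 / 86166) × 360° = 25.25°.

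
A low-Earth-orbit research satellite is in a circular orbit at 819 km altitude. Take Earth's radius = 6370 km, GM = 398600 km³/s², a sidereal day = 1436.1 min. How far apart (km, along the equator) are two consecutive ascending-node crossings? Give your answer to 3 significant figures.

2820 km

Semi-major axis a = 6370 + 819 = 7189 km. Period T = 2π√(a³/μ) = 2π√(7189³/398600) = 6066.2 s = 101.10 min.
During one orbit Earth rotates (6066.2 / 86166) × 360° = 25.34°.
At the equator that is 25.34° × (2π·6370/360) km/° = 25.34 × 111.2 = 2818 km.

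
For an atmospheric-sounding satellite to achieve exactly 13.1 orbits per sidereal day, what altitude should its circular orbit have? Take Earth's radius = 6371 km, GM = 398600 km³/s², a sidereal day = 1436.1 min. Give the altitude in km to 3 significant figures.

1220 km

Required period T = 86166 / 13.1 = 6577.6 s.
From T = 2π√(a³/μ): a = (μ T²/4π²)^(1/3) = (398600 × 6577.6² / 4π²)^(1/3) = 7588 km.
Altitude h = a − R = 7588 − 6371 = 1217 km.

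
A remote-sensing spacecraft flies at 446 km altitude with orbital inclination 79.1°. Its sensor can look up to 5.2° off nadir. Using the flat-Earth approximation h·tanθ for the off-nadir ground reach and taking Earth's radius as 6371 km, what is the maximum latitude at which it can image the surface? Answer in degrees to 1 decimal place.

For a prograde orbit the ground track reaches latitude ±i = ±79.1°.
Sensor half-swath on the ground ≈ 446·tan(5.2°) = 41 km = 0.37° of latitude.
Maximum observable latitude ≈ 79.1 + 0.37 = 79.5°.

79.5°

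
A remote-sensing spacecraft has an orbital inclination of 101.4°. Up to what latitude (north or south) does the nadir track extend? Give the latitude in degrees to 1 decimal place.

Retrograde orbit: the ground track reaches ±(180° − i) = ±(180 − 101.4) = ±78.6°.

78.6°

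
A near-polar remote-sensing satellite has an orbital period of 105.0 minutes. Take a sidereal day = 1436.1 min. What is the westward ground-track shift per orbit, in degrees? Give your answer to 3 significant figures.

26.3°

T = 105.0 min = 6300.0 s.
During one orbit Earth rotates (6300.0 / 86166) × 360° = 26.32°.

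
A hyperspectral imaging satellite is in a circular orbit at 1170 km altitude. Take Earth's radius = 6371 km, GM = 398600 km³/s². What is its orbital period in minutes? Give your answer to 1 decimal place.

108.6 min

Semi-major axis a = 6371 + 1170 = 7541 km. Period T = 2π√(a³/μ) = 2π√(7541³/398600) = 6517.1 s = 108.62 min.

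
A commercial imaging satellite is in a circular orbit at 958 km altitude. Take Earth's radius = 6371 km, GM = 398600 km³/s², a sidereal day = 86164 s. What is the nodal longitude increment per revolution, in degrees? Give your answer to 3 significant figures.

Semi-major axis a = 6371 + 958 = 7329 km. Period T = 2π√(a³/μ) = 2π√(7329³/398600) = 6244.2 s = 104.07 min.
During one orbit Earth rotates (6244.2 / 86164) × 360° = 26.09°.

26.1°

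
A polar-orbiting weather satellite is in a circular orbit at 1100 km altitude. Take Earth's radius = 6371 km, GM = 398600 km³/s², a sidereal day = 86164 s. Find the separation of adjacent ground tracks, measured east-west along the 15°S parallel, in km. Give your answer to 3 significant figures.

Semi-major axis a = 6371 + 1100 = 7471 km. Period T = 2π√(a³/μ) = 2π√(7471³/398600) = 6426.6 s = 107.11 min.
Node shift per orbit = (6426.6/86164) × 360° = 26.85°.
Equatorial spacing = 26.85 × 111.2 km/° = 2986 km.
At 15° latitude, spacing = 2986 × cos(15°) = 2884 km.

2880 km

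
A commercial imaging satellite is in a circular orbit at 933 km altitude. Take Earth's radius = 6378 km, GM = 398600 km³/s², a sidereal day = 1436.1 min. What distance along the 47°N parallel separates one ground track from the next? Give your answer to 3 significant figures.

Semi-major axis a = 6378 + 933 = 7311 km. Period T = 2π√(a³/μ) = 2π√(7311³/398600) = 6221.2 s = 103.69 min.
Node shift per orbit = (6221.2/86166) × 360° = 25.99°.
Equatorial spacing = 25.99 × 111.3 km/° = 2893 km.
At 47° latitude, spacing = 2893 × cos(47°) = 1973 km.

1970 km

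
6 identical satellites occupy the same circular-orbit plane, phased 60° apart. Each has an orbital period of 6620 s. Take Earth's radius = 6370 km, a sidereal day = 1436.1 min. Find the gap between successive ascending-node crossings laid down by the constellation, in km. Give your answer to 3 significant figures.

Single-satellite node shift = (6620.0/86166) × 360° = 27.66°.
With 6 satellites evenly phased, successive equator crossings are 27.66/6 = 4.610° apart.
That is 4.610 × 111.2 = 512 km at the equator.

512 km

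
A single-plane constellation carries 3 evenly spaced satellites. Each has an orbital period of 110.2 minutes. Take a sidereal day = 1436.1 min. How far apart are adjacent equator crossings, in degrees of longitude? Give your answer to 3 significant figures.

9.21°

T = 110.2 min = 6612.0 s.
Single-satellite node shift = (6612.0/86166) × 360° = 27.62°.
With 3 satellites evenly phased, successive equator crossings are 27.62/3 = 9.208° apart.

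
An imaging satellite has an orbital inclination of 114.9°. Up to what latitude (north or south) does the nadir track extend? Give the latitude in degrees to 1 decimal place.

Retrograde orbit: the ground track reaches ±(180° − i) = ±(180 − 114.9) = ±65.1°.

65.1°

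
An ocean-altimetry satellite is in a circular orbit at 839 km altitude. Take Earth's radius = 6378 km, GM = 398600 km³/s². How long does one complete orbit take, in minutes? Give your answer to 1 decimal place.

101.7 min

Semi-major axis a = 6378 + 839 = 7217 km. Period T = 2π√(a³/μ) = 2π√(7217³/398600) = 6101.6 s = 101.69 min.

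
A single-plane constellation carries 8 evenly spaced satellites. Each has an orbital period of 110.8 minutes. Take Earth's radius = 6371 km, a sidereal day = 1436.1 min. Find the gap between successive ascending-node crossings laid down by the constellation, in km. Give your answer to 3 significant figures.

386 km

T = 110.8 min = 6648.0 s.
Single-satellite node shift = (6648.0/86166) × 360° = 27.78°.
With 8 satellites evenly phased, successive equator crossings are 27.78/8 = 3.472° apart.
That is 3.472 × 111.2 = 386 km at the equator.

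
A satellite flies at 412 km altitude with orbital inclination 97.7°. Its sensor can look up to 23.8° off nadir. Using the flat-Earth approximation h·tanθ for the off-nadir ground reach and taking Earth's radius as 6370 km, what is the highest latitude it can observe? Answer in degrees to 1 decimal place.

Retrograde orbit: the ground track reaches ±(180° − i) = ±(180 − 97.7) = ±82.3°.
Sensor half-swath on the ground ≈ 412·tan(23.8°) = 182 km = 1.63° of latitude.
Maximum observable latitude ≈ 82.3 + 1.63 = 83.9°.

83.9°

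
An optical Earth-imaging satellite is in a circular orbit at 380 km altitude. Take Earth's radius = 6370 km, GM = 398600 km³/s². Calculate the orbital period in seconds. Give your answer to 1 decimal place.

5519.1 seconds

Semi-major axis a = 6370 + 380 = 6750 km. Period T = 2π√(a³/μ) = 2π√(6750³/398600) = 5519.1 s = 91.98 min.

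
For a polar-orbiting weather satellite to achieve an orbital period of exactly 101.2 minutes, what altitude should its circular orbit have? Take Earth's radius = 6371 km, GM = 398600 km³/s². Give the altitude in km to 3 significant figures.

T = 101.2 min = 6072.0 s.
From T = 2π√(a³/μ): a = (μ T²/4π²)^(1/3) = (398600 × 6072.0² / 4π²)^(1/3) = 7194 km.
Altitude h = a − R = 7194 − 6371 = 823 km.

823 km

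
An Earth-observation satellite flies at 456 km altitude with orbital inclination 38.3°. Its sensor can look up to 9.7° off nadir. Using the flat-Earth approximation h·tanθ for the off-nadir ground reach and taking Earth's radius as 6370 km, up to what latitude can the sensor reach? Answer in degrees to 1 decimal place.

For a prograde orbit the ground track reaches latitude ±i = ±38.3°.
Sensor half-swath on the ground ≈ 456·tan(9.7°) = 78 km = 0.70° of latitude.
Maximum observable latitude ≈ 38.3 + 0.70 = 39.0°.

39.0°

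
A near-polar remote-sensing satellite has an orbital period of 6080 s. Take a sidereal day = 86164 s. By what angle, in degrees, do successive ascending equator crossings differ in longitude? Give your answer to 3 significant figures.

25.4°

During one orbit Earth rotates (6080.0 / 86164) × 360° = 25.40°.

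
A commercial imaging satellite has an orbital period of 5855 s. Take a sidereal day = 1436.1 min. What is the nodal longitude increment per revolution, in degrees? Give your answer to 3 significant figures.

24.5°

During one orbit Earth rotates (5855.0 / 86166) × 360° = 24.46°.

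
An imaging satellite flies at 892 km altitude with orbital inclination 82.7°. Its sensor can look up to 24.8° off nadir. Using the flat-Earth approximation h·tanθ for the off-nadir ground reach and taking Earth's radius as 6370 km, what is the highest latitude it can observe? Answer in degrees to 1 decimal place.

For a prograde orbit the ground track reaches latitude ±i = ±82.7°.
Sensor half-swath on the ground ≈ 892·tan(24.8°) = 412 km = 3.71° of latitude.
Maximum observable latitude ≈ 82.7 + 3.71 = 86.4°.

86.4°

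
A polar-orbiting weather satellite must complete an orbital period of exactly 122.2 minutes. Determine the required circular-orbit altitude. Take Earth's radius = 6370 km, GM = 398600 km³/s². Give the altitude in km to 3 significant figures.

T = 122.2 min = 7332.0 s.
From T = 2π√(a³/μ): a = (μ T²/4π²)^(1/3) = (398600 × 7332.0² / 4π²)^(1/3) = 8157 km.
Altitude h = a − R = 8157 − 6370 = 1787 km.

1790 km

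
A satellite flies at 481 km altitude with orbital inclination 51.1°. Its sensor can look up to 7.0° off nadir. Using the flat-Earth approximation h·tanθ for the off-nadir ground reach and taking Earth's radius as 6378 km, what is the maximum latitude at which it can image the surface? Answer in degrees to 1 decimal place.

51.6°

For a prograde orbit the ground track reaches latitude ±i = ±51.1°.
Sensor half-swath on the ground ≈ 481·tan(7.0°) = 59 km = 0.53° of latitude.
Maximum observable latitude ≈ 51.1 + 0.53 = 51.6°.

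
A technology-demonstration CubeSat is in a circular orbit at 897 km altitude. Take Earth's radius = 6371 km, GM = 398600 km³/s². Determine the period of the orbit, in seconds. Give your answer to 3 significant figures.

6170 seconds

Semi-major axis a = 6371 + 897 = 7268 km. Period T = 2π√(a³/μ) = 2π√(7268³/398600) = 6166.4 s = 102.77 min.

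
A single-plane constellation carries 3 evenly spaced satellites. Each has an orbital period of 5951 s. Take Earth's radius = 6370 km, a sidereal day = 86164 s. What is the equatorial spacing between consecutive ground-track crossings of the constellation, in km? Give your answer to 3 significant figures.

921 km

Single-satellite node shift = (5951.0/86164) × 360° = 24.86°.
With 3 satellites evenly phased, successive equator crossings are 24.86/3 = 8.288° apart.
That is 8.288 × 111.2 = 921 km at the equator.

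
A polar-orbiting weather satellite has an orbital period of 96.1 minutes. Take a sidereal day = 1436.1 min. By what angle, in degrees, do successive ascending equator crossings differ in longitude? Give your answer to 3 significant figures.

24.1°

T = 96.1 min = 5766.0 s.
During one orbit Earth rotates (5766.0 / 86166) × 360° = 24.09°.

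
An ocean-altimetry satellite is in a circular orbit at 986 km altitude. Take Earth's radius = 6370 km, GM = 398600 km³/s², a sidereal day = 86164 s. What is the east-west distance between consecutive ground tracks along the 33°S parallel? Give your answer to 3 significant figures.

Semi-major axis a = 6370 + 986 = 7356 km. Period T = 2π√(a³/μ) = 2π√(7356³/398600) = 6278.8 s = 104.65 min.
Node shift per orbit = (6278.8/86164) × 360° = 26.23°.
Equatorial spacing = 26.23 × 111.2 km/° = 2917 km.
At 33° latitude, spacing = 2917 × cos(33°) = 2446 km.

2450 km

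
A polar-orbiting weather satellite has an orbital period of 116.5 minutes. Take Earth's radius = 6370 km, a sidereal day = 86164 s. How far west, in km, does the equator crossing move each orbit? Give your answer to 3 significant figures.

3250 km

T = 116.5 min = 6990.0 s.
During one orbit Earth rotates (6990.0 / 86164) × 360° = 29.20°.
At the equator that is 29.20° × (2π·6370/360) km/° = 29.20 × 111.2 = 3247 km.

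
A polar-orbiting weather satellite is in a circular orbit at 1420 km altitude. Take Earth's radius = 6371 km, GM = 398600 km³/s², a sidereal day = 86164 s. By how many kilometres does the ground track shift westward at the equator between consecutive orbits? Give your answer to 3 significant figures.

3180 km

Semi-major axis a = 6371 + 1420 = 7791 km. Period T = 2π√(a³/μ) = 2π√(7791³/398600) = 6843.9 s = 114.06 min.
During one orbit Earth rotates (6843.9 / 86164) × 360° = 28.59°.
At the equator that is 28.59° × (2π·6371/360) km/° = 28.59 × 111.2 = 3180 km.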